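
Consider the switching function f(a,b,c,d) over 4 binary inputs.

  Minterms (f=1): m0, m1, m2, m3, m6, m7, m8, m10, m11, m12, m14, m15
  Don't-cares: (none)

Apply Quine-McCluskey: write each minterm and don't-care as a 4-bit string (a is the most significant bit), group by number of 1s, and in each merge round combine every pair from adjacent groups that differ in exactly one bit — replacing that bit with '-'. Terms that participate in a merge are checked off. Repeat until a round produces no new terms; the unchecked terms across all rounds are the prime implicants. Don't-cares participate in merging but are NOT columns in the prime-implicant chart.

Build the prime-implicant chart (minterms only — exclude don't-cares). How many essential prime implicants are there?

3

size-2^0 implicants → 0000(✓)  0001(✓)  0010(✓)  0011(✓)  0110(✓)  0111(✓)  1000(✓)  1010(✓)  1011(✓)  1100(✓)  1110(✓)  1111(✓)
size-2^1 implicants → -000(✓)  -010(✓)  -011(✓)  -110(✓)  -111(✓)  0-10(✓)  0-11(✓)  00-0(✓)  00-1(✓)  000-(✓)  001-(✓)  011-(✓)  1-00(✓)  1-10(✓)  1-11(✓)  10-0(✓)  101-(✓)  11-0(✓)  111-(✓)
size-2^2 implicants → --10(✓)  --11(✓)  -0-0  -01-(✓)  -11-(✓)  0-1-(✓)  00--  1--0  1-1-(✓)
size-2^3 implicants → --1-
Unchecked terms (primes): --1-, -0-0, 00--, 1--0
Minterm coverage:
  m0 ⊆ -0-0,00--
  m1 ⊆ 00-- [E]
  m2 ⊆ --1-,-0-0,00--
  m3 ⊆ --1-,00--
  m6 ⊆ --1- [E]
  m7 ⊆ --1- [E]
  m8 ⊆ -0-0,1--0
  m10 ⊆ --1-,-0-0,1--0
  m11 ⊆ --1- [E]
  m12 ⊆ 1--0 [E]
  m14 ⊆ --1-,1--0
  m15 ⊆ --1- [E]
E = {--1-, 00--, 1--0}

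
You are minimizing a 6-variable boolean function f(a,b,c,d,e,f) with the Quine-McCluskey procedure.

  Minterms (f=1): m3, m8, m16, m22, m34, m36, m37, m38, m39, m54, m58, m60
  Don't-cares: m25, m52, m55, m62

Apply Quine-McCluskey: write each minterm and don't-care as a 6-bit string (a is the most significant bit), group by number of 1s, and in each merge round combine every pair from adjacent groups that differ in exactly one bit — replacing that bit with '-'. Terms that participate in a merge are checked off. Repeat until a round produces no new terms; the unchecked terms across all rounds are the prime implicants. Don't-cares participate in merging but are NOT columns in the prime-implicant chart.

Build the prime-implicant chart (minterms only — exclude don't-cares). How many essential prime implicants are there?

8

[col 0] 000011, 001000, 010000, 010110*, 011001, 100010*, 100100*, 100101*, 100110*, 100111*, 110100*, 110110*, 110111*, 111010*, 111100*, 111110*
[col 1] -10110, 1-0100*, 1-0110*, 1-0111*, 100-10, 1001-0*, 1001-1*, 10010-*, 10011-*, 11-100*, 11-110*, 1101-0*, 11011-*, 111-10, 1111-0*
[col 2] 1-01-0, 1-011-, 1001--, 11-1-0
Prime implicants: -10110, 000011, 001000, 010000, 011001, 1-01-0, 1-011-, 100-10, 1001--, 11-1-0, 111-10
PI chart (minterm → PIs covering it):
  3 | 000011  (sole → essential)
  8 | 001000  (sole → essential)
  16 | 010000  (sole → essential)
  22 | -10110  (sole → essential)
  34 | 100-10  (sole → essential)
  36 | 1-01-0,1001--
  37 | 1001--  (sole → essential)
  38 | 1-01-0,1-011-,100-10,1001--
  39 | 1-011-,1001--
  54 | -10110,1-01-0,1-011-,11-1-0
  58 | 111-10  (sole → essential)
  60 | 11-1-0  (sole → essential)
Essential prime implicants: -10110, 000011, 001000, 010000, 100-10, 1001--, 11-1-0, 111-10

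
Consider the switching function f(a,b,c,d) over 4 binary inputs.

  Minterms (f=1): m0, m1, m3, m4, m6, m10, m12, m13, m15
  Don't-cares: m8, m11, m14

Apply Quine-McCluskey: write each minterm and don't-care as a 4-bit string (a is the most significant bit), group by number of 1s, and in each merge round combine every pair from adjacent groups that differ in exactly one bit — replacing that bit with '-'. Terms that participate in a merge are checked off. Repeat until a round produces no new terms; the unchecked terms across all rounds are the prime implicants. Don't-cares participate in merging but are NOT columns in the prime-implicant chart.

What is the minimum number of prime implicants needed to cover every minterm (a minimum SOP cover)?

5

Round 0: 0000✓ 0001✓ 0011✓ 0100✓ 0110✓ 1000✓ 1010✓ 1011✓ 1100✓ 1101✓ 1110✓ 1111✓
Round 1: -000✓ -011 -100✓ -110✓ 0-00✓ 00-1 000- 01-0✓ 1-00✓ 1-10✓ 1-11✓ 10-0✓ 101-✓ 11-0✓ 11-1✓ 110-✓ 111-✓
Round 2: --00 -1-0 1--0 1-1- 11--
PIs = {--00, -011, -1-0, 00-1, 000-, 1--0, 1-1-, 11--}
Coverage chart:
  m0: --00,000-
  m1: 00-1,000-
  m3: -011,00-1
  m4: --00,-1-0
  m6: -1-0 ←essential
  m10: 1--0,1-1-
  m12: --00,-1-0,1--0,11--
  m13: 11-- ←essential
  m15: 1-1-,11--
Essential: -1-0, 11--
Petrick residual → --00, 00-1, 1--0
Min cover (5 terms): c'd' + bd' + a'b'd + ad' + ab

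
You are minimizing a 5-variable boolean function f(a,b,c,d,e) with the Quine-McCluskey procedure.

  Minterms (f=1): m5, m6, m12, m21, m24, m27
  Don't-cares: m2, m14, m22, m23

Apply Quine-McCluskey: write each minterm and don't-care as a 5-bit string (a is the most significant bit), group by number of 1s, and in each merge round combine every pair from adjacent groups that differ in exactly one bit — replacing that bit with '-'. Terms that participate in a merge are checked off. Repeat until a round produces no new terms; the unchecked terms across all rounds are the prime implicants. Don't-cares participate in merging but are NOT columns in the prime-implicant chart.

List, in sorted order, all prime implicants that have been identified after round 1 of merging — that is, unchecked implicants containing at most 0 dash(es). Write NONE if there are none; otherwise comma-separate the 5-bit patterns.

Round 0: 00010✓ 00101✓ 00110✓ 01100✓ 01110✓ 10101✓ 10110✓ 10111✓ 11000 11011
Round 1: -0101 -0110 0-110 00-10 011-0 101-1 1011-
PIs = {-0101, -0110, 0-110, 00-10, 011-0, 101-1, 1011-, 11000, 11011}

11000, 11011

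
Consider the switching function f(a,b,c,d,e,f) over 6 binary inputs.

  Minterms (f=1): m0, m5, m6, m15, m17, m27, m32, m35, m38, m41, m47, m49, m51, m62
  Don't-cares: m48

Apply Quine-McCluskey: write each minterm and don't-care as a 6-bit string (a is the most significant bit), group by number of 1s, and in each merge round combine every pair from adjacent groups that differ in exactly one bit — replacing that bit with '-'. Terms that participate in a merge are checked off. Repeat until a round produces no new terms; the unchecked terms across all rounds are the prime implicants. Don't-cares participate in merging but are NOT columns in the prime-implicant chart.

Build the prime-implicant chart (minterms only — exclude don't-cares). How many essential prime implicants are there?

size-2^0 implicants → 000000(✓)  000101  000110(✓)  001111(✓)  010001(✓)  011011  100000(✓)  100011(✓)  100110(✓)  101001  101111(✓)  110000(✓)  110001(✓)  110011(✓)  111110
size-2^1 implicants → -00000  -00110  -01111  -10001  1-0000  1-0011  1100-1  11000-
Unchecked terms (primes): -00000, -00110, -01111, -10001, 000101, 011011, 1-0000, 1-0011, 101001, 1100-1, 11000-, 111110
Minterm coverage:
  m0 ⊆ -00000 [E]
  m5 ⊆ 000101 [E]
  m6 ⊆ -00110 [E]
  m15 ⊆ -01111 [E]
  m17 ⊆ -10001 [E]
  m27 ⊆ 011011 [E]
  m32 ⊆ -00000,1-0000
  m35 ⊆ 1-0011 [E]
  m38 ⊆ -00110 [E]
  m41 ⊆ 101001 [E]
  m47 ⊆ -01111 [E]
  m49 ⊆ -10001,1100-1,11000-
  m51 ⊆ 1-0011,1100-1
  m62 ⊆ 111110 [E]
E = {-00000, -00110, -01111, -10001, 000101, 011011, 1-0011, 101001, 111110}

9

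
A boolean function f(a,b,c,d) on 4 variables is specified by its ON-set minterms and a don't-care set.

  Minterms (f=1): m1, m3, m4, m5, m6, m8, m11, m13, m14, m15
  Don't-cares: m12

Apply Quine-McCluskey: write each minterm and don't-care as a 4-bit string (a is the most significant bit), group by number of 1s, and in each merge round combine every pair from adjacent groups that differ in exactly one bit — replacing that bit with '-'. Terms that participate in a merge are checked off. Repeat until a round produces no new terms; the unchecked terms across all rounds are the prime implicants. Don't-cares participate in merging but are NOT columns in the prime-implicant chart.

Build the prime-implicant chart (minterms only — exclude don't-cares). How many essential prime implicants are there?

[col 0] 0001*, 0011*, 0100*, 0101*, 0110*, 1000*, 1011*, 1100*, 1101*, 1110*, 1111*
[col 1] -011, -100*, -101*, -110*, 0-01, 00-1, 01-0*, 010-*, 1-00, 1-11, 11-0*, 11-1*, 110-*, 111-*
[col 2] -1-0, -10-, 11--
Prime implicants: -011, -1-0, -10-, 0-01, 00-1, 1-00, 1-11, 11--
PI chart (minterm → PIs covering it):
  1 | 0-01,00-1
  3 | -011,00-1
  4 | -1-0,-10-
  5 | -10-,0-01
  6 | -1-0  (sole → essential)
  8 | 1-00  (sole → essential)
  11 | -011,1-11
  13 | -10-,11--
  14 | -1-0,11--
  15 | 1-11,11--
Essential prime implicants: -1-0, 1-00

2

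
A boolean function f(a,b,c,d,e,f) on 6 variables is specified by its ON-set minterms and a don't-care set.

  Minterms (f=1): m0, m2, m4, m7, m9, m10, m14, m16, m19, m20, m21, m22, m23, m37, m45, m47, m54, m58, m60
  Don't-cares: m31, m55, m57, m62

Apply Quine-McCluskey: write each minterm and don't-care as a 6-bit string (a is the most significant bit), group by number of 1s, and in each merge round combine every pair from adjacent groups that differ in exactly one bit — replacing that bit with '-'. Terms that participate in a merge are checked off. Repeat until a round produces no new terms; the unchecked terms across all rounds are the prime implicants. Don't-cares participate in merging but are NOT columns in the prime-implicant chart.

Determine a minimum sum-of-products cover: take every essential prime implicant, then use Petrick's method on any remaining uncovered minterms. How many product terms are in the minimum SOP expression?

[col 0] 000000*, 000010*, 000100*, 000111*, 001001, 001010*, 001110*, 010000*, 010011*, 010100*, 010101*, 010110*, 010111*, 011111*, 100101*, 101101*, 101111*, 110110*, 110111*, 111001, 111010*, 111100*, 111110*
[col 1] -10110*, -10111*, 0-0000*, 0-0100*, 0-0111, 00-010, 000-00*, 0000-0, 001-10, 01-111, 010-00*, 010-11, 0101-0*, 0101-1*, 01010-*, 01011-*, 10-101, 1011-1, 11-110, 11011-*, 111-10, 1111-0
[col 2] -1011-, 0-0-00, 0101--
Prime implicants: -1011-, 0-0-00, 0-0111, 00-010, 0000-0, 001-10, 001001, 01-111, 010-11, 0101--, 10-101, 1011-1, 11-110, 111-10, 111001, 1111-0
PI chart (minterm → PIs covering it):
  0 | 0-0-00,0000-0
  2 | 00-010,0000-0
  4 | 0-0-00  (sole → essential)
  7 | 0-0111  (sole → essential)
  9 | 001001  (sole → essential)
  10 | 00-010,001-10
  14 | 001-10  (sole → essential)
  16 | 0-0-00  (sole → essential)
  19 | 010-11  (sole → essential)
  20 | 0-0-00,0101--
  21 | 0101--  (sole → essential)
  22 | -1011-,0101--
  23 | -1011-,0-0111,01-111,010-11,0101--
  37 | 10-101  (sole → essential)
  45 | 10-101,1011-1
  47 | 1011-1  (sole → essential)
  54 | -1011-,11-110
  58 | 111-10  (sole → essential)
  60 | 1111-0  (sole → essential)
Essential prime implicants: 0-0-00, 0-0111, 001-10, 001001, 010-11, 0101--, 10-101, 1011-1, 111-10, 1111-0
Petrick residual → -1011-, 00-010
Minimum SOP uses 12 PIs: bc'de + a'c'e'f' + a'c'def + a'b'd'ef' + a'b'cef' + a'b'cd'e'f + a'bc'ef + a'bc'd + ab'de'f + ab'cdf + abcef' + abcdf'

12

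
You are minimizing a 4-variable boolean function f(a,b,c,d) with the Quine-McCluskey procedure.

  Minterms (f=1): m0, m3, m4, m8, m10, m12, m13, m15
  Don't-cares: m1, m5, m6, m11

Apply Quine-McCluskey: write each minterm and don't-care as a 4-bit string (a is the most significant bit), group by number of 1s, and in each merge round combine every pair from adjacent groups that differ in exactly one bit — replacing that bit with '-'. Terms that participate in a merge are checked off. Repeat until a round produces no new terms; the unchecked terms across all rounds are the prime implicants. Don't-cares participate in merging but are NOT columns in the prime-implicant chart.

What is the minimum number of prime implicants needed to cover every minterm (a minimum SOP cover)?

size-2^0 implicants → 0000(✓)  0001(✓)  0011(✓)  0100(✓)  0101(✓)  0110(✓)  1000(✓)  1010(✓)  1011(✓)  1100(✓)  1101(✓)  1111(✓)
size-2^1 implicants → -000(✓)  -011  -100(✓)  -101(✓)  0-00(✓)  0-01(✓)  00-1  000-(✓)  01-0  010-(✓)  1-00(✓)  1-11  10-0  101-  11-1  110-(✓)
size-2^2 implicants → --00  -10-  0-0-
Unchecked terms (primes): --00, -011, -10-, 0-0-, 00-1, 01-0, 1-11, 10-0, 101-, 11-1
Minterm coverage:
  m0 ⊆ --00,0-0-
  m3 ⊆ -011,00-1
  m4 ⊆ --00,-10-,0-0-,01-0
  m8 ⊆ --00,10-0
  m10 ⊆ 10-0,101-
  m12 ⊆ --00,-10-
  m13 ⊆ -10-,11-1
  m15 ⊆ 1-11,11-1
(no essential prime implicants)
Petrick residual → --00, -011, 10-0, 11-1
Cover = c'd' + b'cd + ab'd' + abd  |cover|=4

4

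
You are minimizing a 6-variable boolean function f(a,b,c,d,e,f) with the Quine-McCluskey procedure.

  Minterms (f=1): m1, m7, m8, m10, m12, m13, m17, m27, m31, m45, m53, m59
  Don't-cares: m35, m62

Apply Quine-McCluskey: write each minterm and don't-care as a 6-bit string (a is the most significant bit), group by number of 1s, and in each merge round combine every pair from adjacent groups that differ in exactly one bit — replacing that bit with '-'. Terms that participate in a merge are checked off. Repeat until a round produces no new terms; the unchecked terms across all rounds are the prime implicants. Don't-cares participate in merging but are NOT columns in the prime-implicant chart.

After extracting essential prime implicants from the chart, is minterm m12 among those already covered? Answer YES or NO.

Round 0: 000001✓ 000111 001000✓ 001010✓ 001100✓ 001101✓ 010001✓ 011011✓ 011111✓ 100011 101101✓ 110101 111011✓ 111110
Round 1: -01101 -11011 0-0001 001-00 0010-0 00110- 011-11
PIs = {-01101, -11011, 0-0001, 000111, 001-00, 0010-0, 00110-, 011-11, 100011, 110101, 111110}
Coverage chart:
  m1: 0-0001 ←essential
  m7: 000111 ←essential
  m8: 001-00,0010-0
  m10: 0010-0 ←essential
  m12: 001-00,00110-
  m13: -01101,00110-
  m17: 0-0001 ←essential
  m27: -11011,011-11
  m31: 011-11 ←essential
  m45: -01101 ←essential
  m53: 110101 ←essential
  m59: -11011 ←essential
Essential: -01101, -11011, 0-0001, 000111, 0010-0, 011-11, 110101

NO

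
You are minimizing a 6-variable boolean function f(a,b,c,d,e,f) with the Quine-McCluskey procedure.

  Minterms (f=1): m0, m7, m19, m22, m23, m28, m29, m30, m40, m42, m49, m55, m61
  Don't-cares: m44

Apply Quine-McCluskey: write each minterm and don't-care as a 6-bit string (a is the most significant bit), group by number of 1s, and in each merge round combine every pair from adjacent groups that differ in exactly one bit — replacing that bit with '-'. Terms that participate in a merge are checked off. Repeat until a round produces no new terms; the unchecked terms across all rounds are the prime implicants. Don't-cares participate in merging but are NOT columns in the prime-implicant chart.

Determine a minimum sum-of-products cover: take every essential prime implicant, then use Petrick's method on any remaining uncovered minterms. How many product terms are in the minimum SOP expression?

size-2^0 implicants → 000000  000111(✓)  010011(✓)  010110(✓)  010111(✓)  011100(✓)  011101(✓)  011110(✓)  101000(✓)  101010(✓)  101100(✓)  110001  110111(✓)  111101(✓)
size-2^1 implicants → -10111  -11101  0-0111  01-110  010-11  01011-  0111-0  01110-  101-00  1010-0
Unchecked terms (primes): -10111, -11101, 0-0111, 000000, 01-110, 010-11, 01011-, 0111-0, 01110-, 101-00, 1010-0, 110001
Minterm coverage:
  m0 ⊆ 000000 [E]
  m7 ⊆ 0-0111 [E]
  m19 ⊆ 010-11 [E]
  m22 ⊆ 01-110,01011-
  m23 ⊆ -10111,0-0111,010-11,01011-
  m28 ⊆ 0111-0,01110-
  m29 ⊆ -11101,01110-
  m30 ⊆ 01-110,0111-0
  m40 ⊆ 101-00,1010-0
  m42 ⊆ 1010-0 [E]
  m49 ⊆ 110001 [E]
  m55 ⊆ -10111 [E]
  m61 ⊆ -11101 [E]
E = {-10111, -11101, 0-0111, 000000, 010-11, 1010-0, 110001}
Petrick residual → 01-110, 0111-0
Cover = bc'def + bcde'f + a'c'def + a'b'c'd'e'f' + a'bdef' + a'bc'ef + a'bcdf' + ab'cd'f' + abc'd'e'f  |cover|=9

9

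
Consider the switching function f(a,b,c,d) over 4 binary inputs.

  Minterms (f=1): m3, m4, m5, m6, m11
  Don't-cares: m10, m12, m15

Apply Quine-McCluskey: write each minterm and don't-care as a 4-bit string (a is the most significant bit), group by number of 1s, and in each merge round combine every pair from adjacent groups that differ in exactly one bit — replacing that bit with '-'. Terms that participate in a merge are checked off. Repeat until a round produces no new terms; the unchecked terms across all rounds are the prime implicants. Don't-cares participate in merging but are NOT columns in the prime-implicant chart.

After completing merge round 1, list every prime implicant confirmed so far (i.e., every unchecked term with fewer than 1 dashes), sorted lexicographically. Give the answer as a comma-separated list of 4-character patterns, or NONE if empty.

NONE

Round 0: 0011✓ 0100✓ 0101✓ 0110✓ 1010✓ 1011✓ 1100✓ 1111✓
Round 1: -011 -100 01-0 010- 1-11 101-
PIs = {-011, -100, 01-0, 010-, 1-11, 101-}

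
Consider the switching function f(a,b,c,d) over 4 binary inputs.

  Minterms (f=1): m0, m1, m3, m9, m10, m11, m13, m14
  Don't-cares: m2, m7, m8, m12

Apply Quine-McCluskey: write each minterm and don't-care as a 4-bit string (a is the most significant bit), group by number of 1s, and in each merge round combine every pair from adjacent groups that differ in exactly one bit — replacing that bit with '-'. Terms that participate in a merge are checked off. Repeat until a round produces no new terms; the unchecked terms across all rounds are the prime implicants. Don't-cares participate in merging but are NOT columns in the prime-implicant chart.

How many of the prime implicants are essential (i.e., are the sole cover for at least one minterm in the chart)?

3

size-2^0 implicants → 0000(✓)  0001(✓)  0010(✓)  0011(✓)  0111(✓)  1000(✓)  1001(✓)  1010(✓)  1011(✓)  1100(✓)  1101(✓)  1110(✓)
size-2^1 implicants → -000(✓)  -001(✓)  -010(✓)  -011(✓)  0-11  00-0(✓)  00-1(✓)  000-(✓)  001-(✓)  1-00(✓)  1-01(✓)  1-10(✓)  10-0(✓)  10-1(✓)  100-(✓)  101-(✓)  11-0(✓)  110-(✓)
size-2^2 implicants → -0-0(✓)  -0-1(✓)  -00-(✓)  -01-(✓)  00--(✓)  1--0  1-0-  10--(✓)
size-2^3 implicants → -0--
Unchecked terms (primes): -0--, 0-11, 1--0, 1-0-
Minterm coverage:
  m0 ⊆ -0-- [E]
  m1 ⊆ -0-- [E]
  m3 ⊆ -0--,0-11
  m9 ⊆ -0--,1-0-
  m10 ⊆ -0--,1--0
  m11 ⊆ -0-- [E]
  m13 ⊆ 1-0- [E]
  m14 ⊆ 1--0 [E]
E = {-0--, 1--0, 1-0-}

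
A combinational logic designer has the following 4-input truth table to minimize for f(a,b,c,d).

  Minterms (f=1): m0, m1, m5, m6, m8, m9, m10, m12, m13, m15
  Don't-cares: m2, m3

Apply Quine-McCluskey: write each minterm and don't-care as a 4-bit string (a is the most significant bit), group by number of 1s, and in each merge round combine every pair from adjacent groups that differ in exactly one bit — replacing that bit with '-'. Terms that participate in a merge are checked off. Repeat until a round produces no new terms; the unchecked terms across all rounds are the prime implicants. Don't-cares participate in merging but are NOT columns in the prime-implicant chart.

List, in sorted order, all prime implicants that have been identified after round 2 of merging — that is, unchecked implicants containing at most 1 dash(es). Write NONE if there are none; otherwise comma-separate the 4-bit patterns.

0-10, 11-1

Round 0: 0000✓ 0001✓ 0010✓ 0011✓ 0101✓ 0110✓ 1000✓ 1001✓ 1010✓ 1100✓ 1101✓ 1111✓
Round 1: -000✓ -001✓ -010✓ -101✓ 0-01✓ 0-10 00-0✓ 00-1✓ 000-✓ 001-✓ 1-00✓ 1-01✓ 10-0✓ 100-✓ 11-1 110-✓
Round 2: --01 -0-0 -00- 00-- 1-0-
PIs = {--01, -0-0, -00-, 0-10, 00--, 1-0-, 11-1}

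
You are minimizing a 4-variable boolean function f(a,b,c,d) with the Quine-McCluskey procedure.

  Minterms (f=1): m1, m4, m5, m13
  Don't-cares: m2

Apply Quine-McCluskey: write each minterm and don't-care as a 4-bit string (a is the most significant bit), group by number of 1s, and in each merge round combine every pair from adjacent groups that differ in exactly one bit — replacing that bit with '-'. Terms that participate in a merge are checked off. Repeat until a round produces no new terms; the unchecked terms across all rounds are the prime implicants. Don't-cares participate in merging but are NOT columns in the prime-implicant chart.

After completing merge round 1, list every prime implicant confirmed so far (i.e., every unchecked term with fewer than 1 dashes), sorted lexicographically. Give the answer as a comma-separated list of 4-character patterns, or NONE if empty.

size-2^0 implicants → 0001(✓)  0010  0100(✓)  0101(✓)  1101(✓)
size-2^1 implicants → -101  0-01  010-
Unchecked terms (primes): -101, 0-01, 0010, 010-

0010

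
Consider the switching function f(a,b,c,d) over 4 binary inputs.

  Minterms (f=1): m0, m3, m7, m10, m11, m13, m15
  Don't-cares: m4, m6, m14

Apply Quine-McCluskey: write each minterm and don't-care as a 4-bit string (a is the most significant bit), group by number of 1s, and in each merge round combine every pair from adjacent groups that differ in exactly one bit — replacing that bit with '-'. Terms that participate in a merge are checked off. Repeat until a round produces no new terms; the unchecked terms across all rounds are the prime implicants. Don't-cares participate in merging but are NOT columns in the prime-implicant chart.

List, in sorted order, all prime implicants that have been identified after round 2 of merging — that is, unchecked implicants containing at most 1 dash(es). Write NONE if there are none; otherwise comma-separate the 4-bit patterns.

[col 0] 0000*, 0011*, 0100*, 0110*, 0111*, 1010*, 1011*, 1101*, 1110*, 1111*
[col 1] -011*, -110*, -111*, 0-00, 0-11*, 01-0, 011-*, 1-10*, 1-11*, 101-*, 11-1, 111-*
[col 2] --11, -11-, 1-1-
Prime implicants: --11, -11-, 0-00, 01-0, 1-1-, 11-1

0-00, 01-0, 11-1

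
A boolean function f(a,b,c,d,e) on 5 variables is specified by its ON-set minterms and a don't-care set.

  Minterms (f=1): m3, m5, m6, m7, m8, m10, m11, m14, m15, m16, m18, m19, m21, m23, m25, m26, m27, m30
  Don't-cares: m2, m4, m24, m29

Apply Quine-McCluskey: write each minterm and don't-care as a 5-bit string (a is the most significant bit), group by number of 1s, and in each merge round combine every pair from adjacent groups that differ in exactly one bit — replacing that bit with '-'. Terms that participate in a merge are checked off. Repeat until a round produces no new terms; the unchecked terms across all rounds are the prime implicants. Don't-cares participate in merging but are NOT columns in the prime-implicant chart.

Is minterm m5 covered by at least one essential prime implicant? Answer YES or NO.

[col 0] 00010*, 00011*, 00100*, 00101*, 00110*, 00111*, 01000*, 01010*, 01011*, 01110*, 01111*, 10000*, 10010*, 10011*, 10101*, 10111*, 11000*, 11001*, 11010*, 11011*, 11101*, 11110*
[col 1] -0010*, -0011*, -0101*, -0111*, -1000*, -1010*, -1011*, -1110*, 0-010*, 0-011*, 0-110*, 0-111*, 00-10*, 00-11*, 0001-*, 001-0*, 001-1*, 0010-*, 0011-*, 01-10*, 01-11*, 010-0*, 0101-*, 0111-*, 1-000*, 1-010*, 1-011*, 1-101, 10-11*, 100-0*, 1001-*, 101-1*, 11-01, 11-10*, 110-0*, 110-1*, 1100-*, 1101-*
[col 2] --010*, --011*, -0-11, -001-*, -01-1, -1-10, -10-0, -101-*, 0--10*, 0--11*, 0-01-*, 0-11-*, 00-1-*, 001--, 01-1-*, 1-0-0, 1-01-*, 110--
[col 3] --01-, 0--1-
Prime implicants: --01-, -0-11, -01-1, -1-10, -10-0, 0--1-, 001--, 1-0-0, 1-101, 11-01, 110--
PI chart (minterm → PIs covering it):
  3 | --01-,-0-11,0--1-
  5 | -01-1,001--
  6 | 0--1-,001--
  7 | -0-11,-01-1,0--1-,001--
  8 | -10-0  (sole → essential)
  10 | --01-,-1-10,-10-0,0--1-
  11 | --01-,0--1-
  14 | -1-10,0--1-
  15 | 0--1-  (sole → essential)
  16 | 1-0-0  (sole → essential)
  18 | --01-,1-0-0
  19 | --01-,-0-11
  21 | -01-1,1-101
  23 | -0-11,-01-1
  25 | 11-01,110--
  26 | --01-,-1-10,-10-0,1-0-0,110--
  27 | --01-,110--
  30 | -1-10  (sole → essential)
Essential prime implicants: -1-10, -10-0, 0--1-, 1-0-0

NO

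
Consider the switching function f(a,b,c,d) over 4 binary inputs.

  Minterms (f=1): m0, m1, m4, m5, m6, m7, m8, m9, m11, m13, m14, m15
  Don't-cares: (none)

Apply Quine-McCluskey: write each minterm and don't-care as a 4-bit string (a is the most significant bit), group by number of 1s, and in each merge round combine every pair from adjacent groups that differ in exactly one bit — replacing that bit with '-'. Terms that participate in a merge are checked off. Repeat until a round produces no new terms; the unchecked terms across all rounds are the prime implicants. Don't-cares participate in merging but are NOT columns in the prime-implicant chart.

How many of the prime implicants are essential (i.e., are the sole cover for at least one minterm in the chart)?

Round 0: 0000✓ 0001✓ 0100✓ 0101✓ 0110✓ 0111✓ 1000✓ 1001✓ 1011✓ 1101✓ 1110✓ 1111✓
Round 1: -000✓ -001✓ -101✓ -110✓ -111✓ 0-00✓ 0-01✓ 000-✓ 01-0✓ 01-1✓ 010-✓ 011-✓ 1-01✓ 1-11✓ 10-1✓ 100-✓ 11-1✓ 111-✓
Round 2: --01 -00- -1-1 -11- 0-0- 01-- 1--1
PIs = {--01, -00-, -1-1, -11-, 0-0-, 01--, 1--1}
Coverage chart:
  m0: -00-,0-0-
  m1: --01,-00-,0-0-
  m4: 0-0-,01--
  m5: --01,-1-1,0-0-,01--
  m6: -11-,01--
  m7: -1-1,-11-,01--
  m8: -00- ←essential
  m9: --01,-00-,1--1
  m11: 1--1 ←essential
  m13: --01,-1-1,1--1
  m14: -11- ←essential
  m15: -1-1,-11-,1--1
Essential: -00-, -11-, 1--1

3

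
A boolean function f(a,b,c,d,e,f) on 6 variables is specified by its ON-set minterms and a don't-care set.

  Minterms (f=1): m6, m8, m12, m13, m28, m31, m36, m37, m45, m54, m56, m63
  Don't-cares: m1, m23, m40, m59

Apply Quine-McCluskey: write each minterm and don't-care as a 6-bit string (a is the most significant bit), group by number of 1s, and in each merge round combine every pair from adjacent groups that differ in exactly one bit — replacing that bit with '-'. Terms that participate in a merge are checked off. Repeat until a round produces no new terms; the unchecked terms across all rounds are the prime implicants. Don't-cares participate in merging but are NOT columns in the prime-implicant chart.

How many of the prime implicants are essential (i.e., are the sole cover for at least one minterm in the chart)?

Round 0: 000001 000110 001000✓ 001100✓ 001101✓ 010111✓ 011100✓ 011111✓ 100100✓ 100101✓ 101000✓ 101101✓ 110110 111000✓ 111011✓ 111111✓
Round 1: -01000 -01101 -11111 0-1100 001-00 00110- 01-111 1-1000 10-101 10010- 111-11
PIs = {-01000, -01101, -11111, 0-1100, 000001, 000110, 001-00, 00110-, 01-111, 1-1000, 10-101, 10010-, 110110, 111-11}
Coverage chart:
  m6: 000110 ←essential
  m8: -01000,001-00
  m12: 0-1100,001-00,00110-
  m13: -01101,00110-
  m28: 0-1100 ←essential
  m31: -11111,01-111
  m36: 10010- ←essential
  m37: 10-101,10010-
  m45: -01101,10-101
  m54: 110110 ←essential
  m56: 1-1000 ←essential
  m63: -11111,111-11
Essential: 0-1100, 000110, 1-1000, 10010-, 110110

5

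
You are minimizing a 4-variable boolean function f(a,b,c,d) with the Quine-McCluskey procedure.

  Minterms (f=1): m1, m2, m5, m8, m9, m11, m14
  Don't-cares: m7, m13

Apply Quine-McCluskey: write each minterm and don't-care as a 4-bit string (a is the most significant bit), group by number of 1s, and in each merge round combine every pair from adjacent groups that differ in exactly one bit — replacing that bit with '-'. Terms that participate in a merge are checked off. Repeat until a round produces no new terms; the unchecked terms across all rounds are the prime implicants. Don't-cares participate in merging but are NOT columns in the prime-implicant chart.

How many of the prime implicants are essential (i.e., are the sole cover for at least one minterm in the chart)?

[col 0] 0001*, 0010, 0101*, 0111*, 1000*, 1001*, 1011*, 1101*, 1110
[col 1] -001*, -101*, 0-01*, 01-1, 1-01*, 10-1, 100-
[col 2] --01
Prime implicants: --01, 0010, 01-1, 10-1, 100-, 1110
PI chart (minterm → PIs covering it):
  1 | --01  (sole → essential)
  2 | 0010  (sole → essential)
  5 | --01,01-1
  8 | 100-  (sole → essential)
  9 | --01,10-1,100-
  11 | 10-1  (sole → essential)
  14 | 1110  (sole → essential)
Essential prime implicants: --01, 0010, 10-1, 100-, 1110

5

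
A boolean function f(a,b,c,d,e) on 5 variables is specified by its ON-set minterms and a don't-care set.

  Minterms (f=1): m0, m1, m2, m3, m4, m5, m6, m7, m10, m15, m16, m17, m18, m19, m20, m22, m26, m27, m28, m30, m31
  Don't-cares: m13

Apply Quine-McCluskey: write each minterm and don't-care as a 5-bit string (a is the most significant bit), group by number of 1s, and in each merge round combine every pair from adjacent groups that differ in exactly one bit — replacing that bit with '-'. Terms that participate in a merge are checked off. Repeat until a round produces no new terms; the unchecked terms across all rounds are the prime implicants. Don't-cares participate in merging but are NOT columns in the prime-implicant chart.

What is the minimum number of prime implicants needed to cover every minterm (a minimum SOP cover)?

[col 0] 00000*, 00001*, 00010*, 00011*, 00100*, 00101*, 00110*, 00111*, 01010*, 01101*, 01111*, 10000*, 10001*, 10010*, 10011*, 10100*, 10110*, 11010*, 11011*, 11100*, 11110*, 11111*
[col 1] -0000*, -0001*, -0010*, -0011*, -0100*, -0110*, -1010*, -1111, 0-010*, 0-101*, 0-111*, 00-00*, 00-01*, 00-10*, 00-11*, 000-0*, 000-1*, 0000-*, 0001-*, 001-0*, 001-1*, 0010-*, 0011-*, 011-1*, 1-010*, 1-011*, 1-100*, 1-110*, 10-00*, 10-10*, 100-0*, 100-1*, 1000-*, 1001-*, 101-0*, 11-10*, 11-11*, 1101-*, 111-0*, 1111-*
[col 2] --010, -0-00*, -0-10*, -00-0*, -00-1*, -000-*, -001-*, -01-0*, 0-1-1, 00--0*, 00--1*, 00-0-*, 00-1-*, 000--*, 001--*, 1--10, 1-01-, 1-1-0, 10--0*, 100--*, 11-1-
[col 3] -0--0, -00--, 00---
Prime implicants: --010, -0--0, -00--, -1111, 0-1-1, 00---, 1--10, 1-01-, 1-1-0, 11-1-
PI chart (minterm → PIs covering it):
  0 | -0--0,-00--,00---
  1 | -00--,00---
  2 | --010,-0--0,-00--,00---
  3 | -00--,00---
  4 | -0--0,00---
  5 | 0-1-1,00---
  6 | -0--0,00---
  7 | 0-1-1,00---
  10 | --010  (sole → essential)
  15 | -1111,0-1-1
  16 | -0--0,-00--
  17 | -00--  (sole → essential)
  18 | --010,-0--0,-00--,1--10,1-01-
  19 | -00--,1-01-
  20 | -0--0,1-1-0
  22 | -0--0,1--10,1-1-0
  26 | --010,1--10,1-01-,11-1-
  27 | 1-01-,11-1-
  28 | 1-1-0  (sole → essential)
  30 | 1--10,1-1-0,11-1-
  31 | -1111,11-1-
Essential prime implicants: --010, -00--, 1-1-0
Petrick residual → -0--0, 0-1-1, 11-1-
Minimum SOP uses 6 PIs: c'de' + b'e' + b'c' + a'ce + ace' + abd

6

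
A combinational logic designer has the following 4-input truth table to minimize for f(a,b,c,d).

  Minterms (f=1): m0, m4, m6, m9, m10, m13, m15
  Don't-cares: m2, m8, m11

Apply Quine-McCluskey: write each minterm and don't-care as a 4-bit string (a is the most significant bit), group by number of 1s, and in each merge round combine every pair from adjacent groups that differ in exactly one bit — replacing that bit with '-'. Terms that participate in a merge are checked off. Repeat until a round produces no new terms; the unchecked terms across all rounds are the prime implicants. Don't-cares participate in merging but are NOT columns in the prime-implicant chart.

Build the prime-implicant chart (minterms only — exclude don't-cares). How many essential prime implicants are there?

Round 0: 0000✓ 0010✓ 0100✓ 0110✓ 1000✓ 1001✓ 1010✓ 1011✓ 1101✓ 1111✓
Round 1: -000✓ -010✓ 0-00✓ 0-10✓ 00-0✓ 01-0✓ 1-01✓ 1-11✓ 10-0✓ 10-1✓ 100-✓ 101-✓ 11-1✓
Round 2: -0-0 0--0 1--1 10--
PIs = {-0-0, 0--0, 1--1, 10--}
Coverage chart:
  m0: -0-0,0--0
  m4: 0--0 ←essential
  m6: 0--0 ←essential
  m9: 1--1,10--
  m10: -0-0,10--
  m13: 1--1 ←essential
  m15: 1--1 ←essential
Essential: 0--0, 1--1

2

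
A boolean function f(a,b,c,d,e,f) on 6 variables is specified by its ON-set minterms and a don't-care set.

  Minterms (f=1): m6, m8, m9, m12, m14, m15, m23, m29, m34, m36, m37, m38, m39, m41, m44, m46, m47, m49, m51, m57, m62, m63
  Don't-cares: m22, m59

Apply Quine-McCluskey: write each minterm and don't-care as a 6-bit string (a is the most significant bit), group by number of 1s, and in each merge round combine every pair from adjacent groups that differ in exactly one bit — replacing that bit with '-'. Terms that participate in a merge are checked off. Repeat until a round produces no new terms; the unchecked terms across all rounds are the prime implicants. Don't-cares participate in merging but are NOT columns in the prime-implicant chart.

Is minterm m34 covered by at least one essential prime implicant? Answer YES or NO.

size-2^0 implicants → 000110(✓)  001000(✓)  001001(✓)  001100(✓)  001110(✓)  001111(✓)  010110(✓)  010111(✓)  011101  100010(✓)  100100(✓)  100101(✓)  100110(✓)  100111(✓)  101001(✓)  101100(✓)  101110(✓)  101111(✓)  110001(✓)  110011(✓)  111001(✓)  111011(✓)  111110(✓)  111111(✓)
size-2^1 implicants → -00110(✓)  -01001  -01100(✓)  -01110(✓)  -01111(✓)  0-0110  00-110(✓)  001-00  00100-  0011-0(✓)  00111-(✓)  01011-  1-1001  1-1110(✓)  1-1111(✓)  10-100(✓)  10-110(✓)  10-111(✓)  100-10  1001-0(✓)  1001-1(✓)  10010-(✓)  10011-(✓)  1011-0(✓)  10111-(✓)  11-001(✓)  11-011(✓)  1100-1(✓)  111-11  1110-1(✓)  11111-(✓)
size-2^2 implicants → -0-110  -011-0  -0111-  1-111-  10-1-0  10-11-  1001--  11-0-1
Unchecked terms (primes): -0-110, -01001, -011-0, -0111-, 0-0110, 001-00, 00100-, 01011-, 011101, 1-1001, 1-111-, 10-1-0, 10-11-, 100-10, 1001--, 11-0-1, 111-11
Minterm coverage:
  m6 ⊆ -0-110,0-0110
  m8 ⊆ 001-00,00100-
  m9 ⊆ -01001,00100-
  m12 ⊆ -011-0,001-00
  m14 ⊆ -0-110,-011-0,-0111-
  m15 ⊆ -0111- [E]
  m23 ⊆ 01011- [E]
  m29 ⊆ 011101 [E]
  m34 ⊆ 100-10 [E]
  m36 ⊆ 10-1-0,1001--
  m37 ⊆ 1001-- [E]
  m38 ⊆ -0-110,10-1-0,10-11-,100-10,1001--
  m39 ⊆ 10-11-,1001--
  m41 ⊆ -01001,1-1001
  m44 ⊆ -011-0,10-1-0
  m46 ⊆ -0-110,-011-0,-0111-,1-111-,10-1-0,10-11-
  m47 ⊆ -0111-,1-111-,10-11-
  m49 ⊆ 11-0-1 [E]
  m51 ⊆ 11-0-1 [E]
  m57 ⊆ 1-1001,11-0-1
  m62 ⊆ 1-111- [E]
  m63 ⊆ 1-111-,111-11
E = {-0111-, 01011-, 011101, 1-111-, 100-10, 1001--, 11-0-1}

YES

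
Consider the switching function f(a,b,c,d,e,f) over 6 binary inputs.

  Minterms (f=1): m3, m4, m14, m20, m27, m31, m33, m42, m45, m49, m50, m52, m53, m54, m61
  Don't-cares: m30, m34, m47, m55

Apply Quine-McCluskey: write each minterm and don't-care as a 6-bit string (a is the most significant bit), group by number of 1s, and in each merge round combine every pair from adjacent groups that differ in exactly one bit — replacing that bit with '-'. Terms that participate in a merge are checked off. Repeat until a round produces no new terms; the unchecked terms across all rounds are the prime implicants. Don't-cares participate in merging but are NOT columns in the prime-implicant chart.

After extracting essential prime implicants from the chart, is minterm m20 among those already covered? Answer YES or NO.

YES

size-2^0 implicants → 000011  000100(✓)  001110(✓)  010100(✓)  011011(✓)  011110(✓)  011111(✓)  100001(✓)  100010(✓)  101010(✓)  101101(✓)  101111(✓)  110001(✓)  110010(✓)  110100(✓)  110101(✓)  110110(✓)  110111(✓)  111101(✓)
size-2^1 implicants → -10100  0-0100  0-1110  011-11  01111-  1-0001  1-0010  1-1101  10-010  1011-1  11-101  110-01  110-10  1101-0(✓)  1101-1(✓)  11010-(✓)  11011-(✓)
size-2^2 implicants → 1101--
Unchecked terms (primes): -10100, 0-0100, 0-1110, 000011, 011-11, 01111-, 1-0001, 1-0010, 1-1101, 10-010, 1011-1, 11-101, 110-01, 110-10, 1101--
Minterm coverage:
  m3 ⊆ 000011 [E]
  m4 ⊆ 0-0100 [E]
  m14 ⊆ 0-1110 [E]
  m20 ⊆ -10100,0-0100
  m27 ⊆ 011-11 [E]
  m31 ⊆ 011-11,01111-
  m33 ⊆ 1-0001 [E]
  m42 ⊆ 10-010 [E]
  m45 ⊆ 1-1101,1011-1
  m49 ⊆ 1-0001,110-01
  m50 ⊆ 1-0010,110-10
  m52 ⊆ -10100,1101--
  m53 ⊆ 11-101,110-01,1101--
  m54 ⊆ 110-10,1101--
  m61 ⊆ 1-1101,11-101
E = {0-0100, 0-1110, 000011, 011-11, 1-0001, 10-010}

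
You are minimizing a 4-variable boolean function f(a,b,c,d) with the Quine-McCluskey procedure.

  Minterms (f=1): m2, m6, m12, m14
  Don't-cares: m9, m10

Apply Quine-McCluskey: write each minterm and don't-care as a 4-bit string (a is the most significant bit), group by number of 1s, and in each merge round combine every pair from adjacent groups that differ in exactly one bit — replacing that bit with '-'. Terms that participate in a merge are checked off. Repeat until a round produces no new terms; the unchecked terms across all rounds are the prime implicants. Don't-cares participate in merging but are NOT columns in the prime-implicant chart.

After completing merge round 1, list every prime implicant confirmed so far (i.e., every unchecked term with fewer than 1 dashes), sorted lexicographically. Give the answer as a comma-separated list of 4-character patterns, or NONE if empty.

1001

size-2^0 implicants → 0010(✓)  0110(✓)  1001  1010(✓)  1100(✓)  1110(✓)
size-2^1 implicants → -010(✓)  -110(✓)  0-10(✓)  1-10(✓)  11-0
size-2^2 implicants → --10
Unchecked terms (primes): --10, 1001, 11-0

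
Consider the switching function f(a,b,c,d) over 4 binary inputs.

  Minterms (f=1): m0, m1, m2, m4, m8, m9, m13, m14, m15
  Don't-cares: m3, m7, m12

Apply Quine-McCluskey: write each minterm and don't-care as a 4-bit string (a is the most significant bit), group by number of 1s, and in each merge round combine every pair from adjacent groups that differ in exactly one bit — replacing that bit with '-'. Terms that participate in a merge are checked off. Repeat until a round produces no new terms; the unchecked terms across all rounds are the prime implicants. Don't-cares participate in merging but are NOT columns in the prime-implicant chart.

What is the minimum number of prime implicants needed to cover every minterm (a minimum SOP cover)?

size-2^0 implicants → 0000(✓)  0001(✓)  0010(✓)  0011(✓)  0100(✓)  0111(✓)  1000(✓)  1001(✓)  1100(✓)  1101(✓)  1110(✓)  1111(✓)
size-2^1 implicants → -000(✓)  -001(✓)  -100(✓)  -111  0-00(✓)  0-11  00-0(✓)  00-1(✓)  000-(✓)  001-(✓)  1-00(✓)  1-01(✓)  100-(✓)  11-0(✓)  11-1(✓)  110-(✓)  111-(✓)
size-2^2 implicants → --00  -00-  00--  1-0-  11--
Unchecked terms (primes): --00, -00-, -111, 0-11, 00--, 1-0-, 11--
Minterm coverage:
  m0 ⊆ --00,-00-,00--
  m1 ⊆ -00-,00--
  m2 ⊆ 00-- [E]
  m4 ⊆ --00 [E]
  m8 ⊆ --00,-00-,1-0-
  m9 ⊆ -00-,1-0-
  m13 ⊆ 1-0-,11--
  m14 ⊆ 11-- [E]
  m15 ⊆ -111,11--
E = {--00, 00--, 11--}
Petrick residual → -00-
Cover = c'd' + b'c' + a'b' + ab  |cover|=4

4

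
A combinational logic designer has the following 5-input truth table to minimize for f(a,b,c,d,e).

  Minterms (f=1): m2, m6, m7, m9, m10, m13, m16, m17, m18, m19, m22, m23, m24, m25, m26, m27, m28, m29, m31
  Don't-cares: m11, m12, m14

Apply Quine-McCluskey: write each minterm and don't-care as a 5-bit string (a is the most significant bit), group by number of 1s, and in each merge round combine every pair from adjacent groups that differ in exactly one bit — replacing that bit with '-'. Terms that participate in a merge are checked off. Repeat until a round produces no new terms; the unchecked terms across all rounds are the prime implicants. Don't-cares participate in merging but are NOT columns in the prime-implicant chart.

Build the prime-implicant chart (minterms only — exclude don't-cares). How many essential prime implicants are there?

size-2^0 implicants → 00010(✓)  00110(✓)  00111(✓)  01001(✓)  01010(✓)  01011(✓)  01100(✓)  01101(✓)  01110(✓)  10000(✓)  10001(✓)  10010(✓)  10011(✓)  10110(✓)  10111(✓)  11000(✓)  11001(✓)  11010(✓)  11011(✓)  11100(✓)  11101(✓)  11111(✓)
size-2^1 implicants → -0010(✓)  -0110(✓)  -0111(✓)  -1001(✓)  -1010(✓)  -1011(✓)  -1100(✓)  -1101(✓)  0-010(✓)  0-110(✓)  00-10(✓)  0011-(✓)  01-01(✓)  01-10(✓)  010-1(✓)  0101-(✓)  011-0  0110-(✓)  1-000(✓)  1-001(✓)  1-010(✓)  1-011(✓)  1-111(✓)  10-10(✓)  10-11(✓)  100-0(✓)  100-1(✓)  1000-(✓)  1001-(✓)  1011-(✓)  11-00(✓)  11-01(✓)  11-11(✓)  110-0(✓)  110-1(✓)  1100-(✓)  1101-(✓)  111-1(✓)  1110-(✓)
size-2^2 implicants → --010  -0-10  -011-  -1-01  -10-1  -101-  -110-  0--10  1--11  1-0-0(✓)  1-0-1(✓)  1-00-(✓)  1-01-(✓)  10-1-  100--(✓)  11--1  11-0-  110--(✓)
size-2^3 implicants → 1-0--
Unchecked terms (primes): --010, -0-10, -011-, -1-01, -10-1, -101-, -110-, 0--10, 011-0, 1--11, 1-0--, 10-1-, 11--1, 11-0-
Minterm coverage:
  m2 ⊆ --010,-0-10,0--10
  m6 ⊆ -0-10,-011-,0--10
  m7 ⊆ -011- [E]
  m9 ⊆ -1-01,-10-1
  m10 ⊆ --010,-101-,0--10
  m13 ⊆ -1-01,-110-
  m16 ⊆ 1-0-- [E]
  m17 ⊆ 1-0-- [E]
  m18 ⊆ --010,-0-10,1-0--,10-1-
  m19 ⊆ 1--11,1-0--,10-1-
  m22 ⊆ -0-10,-011-,10-1-
  m23 ⊆ -011-,1--11,10-1-
  m24 ⊆ 1-0--,11-0-
  m25 ⊆ -1-01,-10-1,1-0--,11--1,11-0-
  m26 ⊆ --010,-101-,1-0--
  m27 ⊆ -10-1,-101-,1--11,1-0--,11--1
  m28 ⊆ -110-,11-0-
  m29 ⊆ -1-01,-110-,11--1,11-0-
  m31 ⊆ 1--11,11--1
E = {-011-, 1-0--}

2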